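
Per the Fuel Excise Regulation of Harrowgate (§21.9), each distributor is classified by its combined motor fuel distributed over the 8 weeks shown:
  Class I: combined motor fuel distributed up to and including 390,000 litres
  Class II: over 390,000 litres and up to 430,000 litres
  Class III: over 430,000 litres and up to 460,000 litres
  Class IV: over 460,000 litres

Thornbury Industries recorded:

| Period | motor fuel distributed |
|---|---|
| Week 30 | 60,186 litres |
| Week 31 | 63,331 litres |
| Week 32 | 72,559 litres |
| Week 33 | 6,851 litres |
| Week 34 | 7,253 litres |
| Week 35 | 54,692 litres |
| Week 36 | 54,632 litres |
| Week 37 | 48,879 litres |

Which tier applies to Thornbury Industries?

Combined motor fuel distributed: 60,186 litres + 63,331 litres + 72,559 litres + 6,851 litres + 7,253 litres + 54,692 litres + 54,632 litres + 48,879 litres = 368,383 litres.
368,383 litres ≤ 390,000 litres, so Class I applies.

Class I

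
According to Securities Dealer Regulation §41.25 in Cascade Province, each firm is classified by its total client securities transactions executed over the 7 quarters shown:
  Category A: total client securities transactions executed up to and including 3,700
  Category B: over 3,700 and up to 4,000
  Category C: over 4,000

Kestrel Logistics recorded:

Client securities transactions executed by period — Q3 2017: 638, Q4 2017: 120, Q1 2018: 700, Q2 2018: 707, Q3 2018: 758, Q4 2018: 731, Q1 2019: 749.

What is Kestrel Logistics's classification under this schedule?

Category C

Total client securities transactions executed: 638 + 120 + 700 + 707 + 758 + 731 + 749 = 4,403.
4,403 > 4,000, so Category C applies.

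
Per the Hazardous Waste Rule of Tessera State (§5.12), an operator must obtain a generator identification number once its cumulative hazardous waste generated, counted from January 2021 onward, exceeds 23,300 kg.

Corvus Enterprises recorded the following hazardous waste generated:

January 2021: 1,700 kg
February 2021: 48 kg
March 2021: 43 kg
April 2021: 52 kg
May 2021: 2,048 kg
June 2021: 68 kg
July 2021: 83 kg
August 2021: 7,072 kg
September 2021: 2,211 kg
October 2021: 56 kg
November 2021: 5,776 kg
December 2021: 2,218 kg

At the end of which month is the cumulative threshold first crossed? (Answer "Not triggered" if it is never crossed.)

Through January 2021: 1,700 kg
Through February 2021: 1,748 kg
Through March 2021: 1,791 kg
Through April 2021: 1,843 kg
Through May 2021: 3,891 kg
Through June 2021: 3,959 kg
Through July 2021: 4,042 kg
Through August 2021: 11,114 kg
Through September 2021: 13,325 kg
Through October 2021: 13,381 kg
Through November 2021: 19,157 kg
Through December 2021: 21,375 kg
Final cumulative total 21,375 kg ≤ 23,300 kg; the threshold is never exceeded.

Not triggered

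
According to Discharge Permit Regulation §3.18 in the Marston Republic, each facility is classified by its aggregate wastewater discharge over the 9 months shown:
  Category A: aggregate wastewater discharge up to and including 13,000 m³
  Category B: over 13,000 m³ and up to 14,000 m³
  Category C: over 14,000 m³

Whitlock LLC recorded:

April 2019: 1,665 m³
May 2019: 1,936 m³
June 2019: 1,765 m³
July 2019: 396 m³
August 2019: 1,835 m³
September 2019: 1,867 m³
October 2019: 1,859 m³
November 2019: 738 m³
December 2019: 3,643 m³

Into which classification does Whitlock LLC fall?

Category C

Aggregate wastewater discharge: 1,665 m³ + 1,936 m³ + 1,765 m³ + 396 m³ + 1,835 m³ + 1,867 m³ + 1,859 m³ + 738 m³ + 3,643 m³ = 15,704 m³.
15,704 m³ > 14,000 m³, so Category C applies.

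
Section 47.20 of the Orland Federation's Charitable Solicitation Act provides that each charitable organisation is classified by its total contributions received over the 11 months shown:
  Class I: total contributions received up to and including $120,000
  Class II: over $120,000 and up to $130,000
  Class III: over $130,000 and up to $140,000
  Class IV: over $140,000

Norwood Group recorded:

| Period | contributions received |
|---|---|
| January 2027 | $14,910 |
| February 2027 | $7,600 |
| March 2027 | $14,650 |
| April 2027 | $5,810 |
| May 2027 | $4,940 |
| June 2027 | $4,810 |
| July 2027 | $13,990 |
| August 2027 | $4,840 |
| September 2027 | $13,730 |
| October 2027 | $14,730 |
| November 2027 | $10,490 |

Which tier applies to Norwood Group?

Class I

Total contributions received: $14,910 + $7,600 + $14,650 + $5,810 + $4,940 + $4,810 + $13,990 + $4,840 + $13,730 + $14,730 + $10,490 = $110,500.
$110,500 ≤ $120,000, so Class I applies.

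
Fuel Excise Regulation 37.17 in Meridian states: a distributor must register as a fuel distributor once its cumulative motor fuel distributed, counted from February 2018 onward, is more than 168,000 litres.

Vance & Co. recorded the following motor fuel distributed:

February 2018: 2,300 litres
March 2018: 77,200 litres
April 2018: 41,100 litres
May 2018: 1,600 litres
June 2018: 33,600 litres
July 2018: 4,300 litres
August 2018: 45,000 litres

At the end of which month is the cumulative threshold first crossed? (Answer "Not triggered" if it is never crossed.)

August 2018

Through February 2018: 2,300 litres
Through March 2018: 79,500 litres
Through April 2018: 120,600 litres
Through May 2018: 122,200 litres
Through June 2018: 155,800 litres
Through July 2018: 160,100 litres
Through August 2018: 205,100 litres ← exceeds threshold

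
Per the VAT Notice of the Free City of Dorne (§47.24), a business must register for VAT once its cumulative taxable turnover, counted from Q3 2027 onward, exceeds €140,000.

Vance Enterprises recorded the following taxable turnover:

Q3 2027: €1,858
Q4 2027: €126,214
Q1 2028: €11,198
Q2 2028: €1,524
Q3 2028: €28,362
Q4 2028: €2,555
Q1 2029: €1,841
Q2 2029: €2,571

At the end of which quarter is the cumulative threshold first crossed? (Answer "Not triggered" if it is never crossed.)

Through Q3 2027: €1,858
Through Q4 2027: €128,072
Through Q1 2028: €139,270
Through Q2 2028: €140,794 ← exceeds threshold

Q2 2028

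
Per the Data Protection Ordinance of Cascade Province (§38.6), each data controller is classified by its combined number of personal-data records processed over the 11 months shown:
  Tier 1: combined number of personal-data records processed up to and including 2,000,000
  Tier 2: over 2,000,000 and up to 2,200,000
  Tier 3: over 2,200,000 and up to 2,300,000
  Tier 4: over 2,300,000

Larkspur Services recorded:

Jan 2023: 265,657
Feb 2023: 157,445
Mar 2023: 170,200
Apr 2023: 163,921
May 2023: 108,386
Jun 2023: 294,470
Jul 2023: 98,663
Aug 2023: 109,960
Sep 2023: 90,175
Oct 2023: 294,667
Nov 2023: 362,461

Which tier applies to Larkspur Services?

Combined number of personal-data records processed: 265,657 + 157,445 + 170,200 + 163,921 + 108,386 + 294,470 + 98,663 + 109,960 + 90,175 + 294,667 + 362,461 = 2,116,005.
2,000,000 < 2,116,005 ≤ 2,200,000, so Tier 2 applies.

Tier 2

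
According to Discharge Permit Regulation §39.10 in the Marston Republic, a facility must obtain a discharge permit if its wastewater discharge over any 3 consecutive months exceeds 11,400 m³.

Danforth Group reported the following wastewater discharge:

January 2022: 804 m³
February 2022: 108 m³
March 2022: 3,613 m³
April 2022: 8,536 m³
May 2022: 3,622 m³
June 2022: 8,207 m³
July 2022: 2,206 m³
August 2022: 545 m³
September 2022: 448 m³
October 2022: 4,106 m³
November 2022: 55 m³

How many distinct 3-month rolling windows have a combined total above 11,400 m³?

January 2022–March 2022: 804 m³ + 108 m³ + 3,613 m³ = 4,525 m³ (under)
February 2022–April 2022: 108 m³ + 3,613 m³ + 8,536 m³ = 12,257 m³ (over)
March 2022–May 2022: 3,613 m³ + 8,536 m³ + 3,622 m³ = 15,771 m³ (over)
April 2022–June 2022: 8,536 m³ + 3,622 m³ + 8,207 m³ = 20,365 m³ (over)
May 2022–July 2022: 3,622 m³ + 8,207 m³ + 2,206 m³ = 14,035 m³ (over)
June 2022–August 2022: 8,207 m³ + 2,206 m³ + 545 m³ = 10,958 m³ (under)
July 2022–September 2022: 2,206 m³ + 545 m³ + 448 m³ = 3,199 m³ (under)
August 2022–October 2022: 545 m³ + 448 m³ + 4,106 m³ = 5,099 m³ (under)
September 2022–November 2022: 448 m³ + 4,106 m³ + 55 m³ = 4,609 m³ (under)
4 windows exceed the threshold.

4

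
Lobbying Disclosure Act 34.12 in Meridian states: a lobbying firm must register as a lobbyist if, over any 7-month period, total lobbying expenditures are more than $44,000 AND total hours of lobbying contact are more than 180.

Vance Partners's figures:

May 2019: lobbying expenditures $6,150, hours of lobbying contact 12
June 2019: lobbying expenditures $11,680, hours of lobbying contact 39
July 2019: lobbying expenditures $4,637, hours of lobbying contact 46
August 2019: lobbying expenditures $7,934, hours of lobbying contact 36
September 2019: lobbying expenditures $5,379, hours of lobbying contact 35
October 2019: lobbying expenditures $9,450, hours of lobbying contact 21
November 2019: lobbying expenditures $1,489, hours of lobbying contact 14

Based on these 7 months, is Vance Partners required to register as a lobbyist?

Total lobbying expenditures: $6,150 + $11,680 + $4,637 + $7,934 + $5,379 + $9,450 + $1,489 = $46,719 (> $44,000).
Total hours of lobbying contact: 12 + 39 + 46 + 36 + 35 + 21 + 14 = 203 (> 180).
The test is 'and': both thresholds are exceeded.

Yes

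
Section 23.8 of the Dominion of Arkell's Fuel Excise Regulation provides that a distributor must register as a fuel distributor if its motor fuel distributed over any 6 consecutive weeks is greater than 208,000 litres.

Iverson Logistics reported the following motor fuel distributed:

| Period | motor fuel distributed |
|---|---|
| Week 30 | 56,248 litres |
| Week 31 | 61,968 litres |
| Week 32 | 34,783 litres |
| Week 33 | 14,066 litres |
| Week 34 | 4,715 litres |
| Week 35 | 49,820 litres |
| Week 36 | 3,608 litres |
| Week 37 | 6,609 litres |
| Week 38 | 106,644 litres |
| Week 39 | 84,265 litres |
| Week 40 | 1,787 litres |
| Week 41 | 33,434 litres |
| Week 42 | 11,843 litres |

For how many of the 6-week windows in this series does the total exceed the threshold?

Week 30–Week 35: 56,248 litres + 61,968 litres + 34,783 litres + 14,066 litres + 4,715 litres + 49,820 litres = 221,600 litres (over)
Week 31–Week 36: 61,968 litres + 34,783 litres + 14,066 litres + 4,715 litres + 49,820 litres + 3,608 litres = 168,960 litres (under)
Week 32–Week 37: 34,783 litres + 14,066 litres + 4,715 litres + 49,820 litres + 3,608 litres + 6,609 litres = 113,601 litres (under)
Week 33–Week 38: 14,066 litres + 4,715 litres + 49,820 litres + 3,608 litres + 6,609 litres + 106,644 litres = 185,462 litres (under)
Week 34–Week 39: 4,715 litres + 49,820 litres + 3,608 litres + 6,609 litres + 106,644 litres + 84,265 litres = 255,661 litres (over)
Week 35–Week 40: 49,820 litres + 3,608 litres + 6,609 litres + 106,644 litres + 84,265 litres + 1,787 litres = 252,733 litres (over)
Week 36–Week 41: 3,608 litres + 6,609 litres + 106,644 litres + 84,265 litres + 1,787 litres + 33,434 litres = 236,347 litres (over)
Week 37–Week 42: 6,609 litres + 106,644 litres + 84,265 litres + 1,787 litres + 33,434 litres + 11,843 litres = 244,582 litres (over)
5 windows exceed the threshold.

5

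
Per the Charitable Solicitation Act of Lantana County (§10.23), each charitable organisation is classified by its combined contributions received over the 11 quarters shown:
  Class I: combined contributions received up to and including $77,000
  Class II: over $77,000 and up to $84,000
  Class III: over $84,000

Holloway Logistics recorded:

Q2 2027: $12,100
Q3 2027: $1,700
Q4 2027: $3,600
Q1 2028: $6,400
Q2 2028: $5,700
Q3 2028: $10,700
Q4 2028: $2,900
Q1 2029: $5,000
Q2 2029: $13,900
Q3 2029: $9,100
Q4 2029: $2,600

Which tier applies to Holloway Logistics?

Combined contributions received: $12,100 + $1,700 + $3,600 + $6,400 + $5,700 + $10,700 + $2,900 + $5,000 + $13,900 + $9,100 + $2,600 = $73,700.
$73,700 ≤ $77,000, so Class I applies.

Class I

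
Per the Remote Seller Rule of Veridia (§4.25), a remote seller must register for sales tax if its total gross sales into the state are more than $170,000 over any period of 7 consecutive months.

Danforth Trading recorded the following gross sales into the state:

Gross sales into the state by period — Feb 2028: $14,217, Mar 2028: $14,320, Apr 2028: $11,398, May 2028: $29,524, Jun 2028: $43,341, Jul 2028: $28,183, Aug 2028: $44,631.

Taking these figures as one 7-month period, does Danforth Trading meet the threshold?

Total gross sales into the state: $14,217 + $14,320 + $11,398 + $29,524 + $43,341 + $28,183 + $44,631 = $185,614.
$185,614 > $170,000, so the threshold is exceeded.

Yes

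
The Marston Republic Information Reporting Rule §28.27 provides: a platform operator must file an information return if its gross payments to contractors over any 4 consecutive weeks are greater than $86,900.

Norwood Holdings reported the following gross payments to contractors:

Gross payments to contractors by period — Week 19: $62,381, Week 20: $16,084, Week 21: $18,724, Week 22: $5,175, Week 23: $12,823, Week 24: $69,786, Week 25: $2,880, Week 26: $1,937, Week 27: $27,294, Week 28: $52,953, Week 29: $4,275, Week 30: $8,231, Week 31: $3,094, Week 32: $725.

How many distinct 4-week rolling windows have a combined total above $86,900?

Week 19–Week 22: $62,381 + $16,084 + $18,724 + $5,175 = $102,364 (over)
Week 20–Week 23: $16,084 + $18,724 + $5,175 + $12,823 = $52,806 (under)
Week 21–Week 24: $18,724 + $5,175 + $12,823 + $69,786 = $106,508 (over)
Week 22–Week 25: $5,175 + $12,823 + $69,786 + $2,880 = $90,664 (over)
Week 23–Week 26: $12,823 + $69,786 + $2,880 + $1,937 = $87,426 (over)
Week 24–Week 27: $69,786 + $2,880 + $1,937 + $27,294 = $101,897 (over)
Week 25–Week 28: $2,880 + $1,937 + $27,294 + $52,953 = $85,064 (under)
Week 26–Week 29: $1,937 + $27,294 + $52,953 + $4,275 = $86,459 (under)
Week 27–Week 30: $27,294 + $52,953 + $4,275 + $8,231 = $92,753 (over)
Week 28–Week 31: $52,953 + $4,275 + $8,231 + $3,094 = $68,553 (under)
Week 29–Week 32: $4,275 + $8,231 + $3,094 + $725 = $16,325 (under)
6 windows exceed the threshold.

6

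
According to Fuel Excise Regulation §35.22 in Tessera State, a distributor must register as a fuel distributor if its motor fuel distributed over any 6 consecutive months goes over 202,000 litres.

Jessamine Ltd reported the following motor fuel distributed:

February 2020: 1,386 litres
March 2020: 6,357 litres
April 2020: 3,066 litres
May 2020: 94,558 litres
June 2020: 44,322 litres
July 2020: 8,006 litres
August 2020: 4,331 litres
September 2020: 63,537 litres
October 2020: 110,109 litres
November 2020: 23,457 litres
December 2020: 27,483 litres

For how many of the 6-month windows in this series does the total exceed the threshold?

February 2020–July 2020: 1,386 litres + 6,357 litres + 3,066 litres + 94,558 litres + 44,322 litres + 8,006 litres = 157,695 litres (under)
March 2020–August 2020: 6,357 litres + 3,066 litres + 94,558 litres + 44,322 litres + 8,006 litres + 4,331 litres = 160,640 litres (under)
April 2020–September 2020: 3,066 litres + 94,558 litres + 44,322 litres + 8,006 litres + 4,331 litres + 63,537 litres = 217,820 litres (over)
May 2020–October 2020: 94,558 litres + 44,322 litres + 8,006 litres + 4,331 litres + 63,537 litres + 110,109 litres = 324,863 litres (over)
June 2020–November 2020: 44,322 litres + 8,006 litres + 4,331 litres + 63,537 litres + 110,109 litres + 23,457 litres = 253,762 litres (over)
July 2020–December 2020: 8,006 litres + 4,331 litres + 63,537 litres + 110,109 litres + 23,457 litres + 27,483 litres = 236,923 litres (over)
4 windows exceed the threshold.

4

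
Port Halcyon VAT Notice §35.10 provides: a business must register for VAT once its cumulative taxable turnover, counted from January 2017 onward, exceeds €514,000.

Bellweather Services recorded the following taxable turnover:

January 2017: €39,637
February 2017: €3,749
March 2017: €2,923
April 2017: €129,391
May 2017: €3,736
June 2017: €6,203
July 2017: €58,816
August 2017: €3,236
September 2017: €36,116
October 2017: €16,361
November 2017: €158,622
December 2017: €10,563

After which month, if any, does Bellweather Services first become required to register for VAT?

Through January 2017: €39,637
Through February 2017: €43,386
Through March 2017: €46,309
Through April 2017: €175,700
Through May 2017: €179,436
Through June 2017: €185,639
Through July 2017: €244,455
Through August 2017: €247,691
Through September 2017: €283,807
Through October 2017: €300,168
Through November 2017: €458,790
Through December 2017: €469,353
Final cumulative total €469,353 ≤ €514,000; the threshold is never exceeded.

Not triggered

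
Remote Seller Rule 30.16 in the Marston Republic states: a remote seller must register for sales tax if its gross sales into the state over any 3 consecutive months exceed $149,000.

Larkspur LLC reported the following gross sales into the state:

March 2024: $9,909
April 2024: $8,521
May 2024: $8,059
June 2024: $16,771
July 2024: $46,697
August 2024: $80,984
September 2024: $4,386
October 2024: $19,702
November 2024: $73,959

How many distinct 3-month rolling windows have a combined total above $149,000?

March 2024–May 2024: $9,909 + $8,521 + $8,059 = $26,489 (under)
April 2024–June 2024: $8,521 + $8,059 + $16,771 = $33,351 (under)
May 2024–July 2024: $8,059 + $16,771 + $46,697 = $71,527 (under)
June 2024–August 2024: $16,771 + $46,697 + $80,984 = $144,452 (under)
July 2024–September 2024: $46,697 + $80,984 + $4,386 = $132,067 (under)
August 2024–October 2024: $80,984 + $4,386 + $19,702 = $105,072 (under)
September 2024–November 2024: $4,386 + $19,702 + $73,959 = $98,047 (under)
0 windows exceed the threshold.

0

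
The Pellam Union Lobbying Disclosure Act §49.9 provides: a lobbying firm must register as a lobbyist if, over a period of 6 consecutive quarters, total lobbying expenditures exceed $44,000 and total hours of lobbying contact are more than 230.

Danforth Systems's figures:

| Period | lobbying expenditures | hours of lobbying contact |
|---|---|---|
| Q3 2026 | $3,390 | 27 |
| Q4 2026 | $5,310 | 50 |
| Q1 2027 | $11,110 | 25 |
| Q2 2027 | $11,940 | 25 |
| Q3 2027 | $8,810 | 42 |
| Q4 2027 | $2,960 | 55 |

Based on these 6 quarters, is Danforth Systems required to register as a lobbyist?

No

Total lobbying expenditures: $3,390 + $5,310 + $11,110 + $11,940 + $8,810 + $2,960 = $43,520 (≤ $44,000).
Total hours of lobbying contact: 27 + 50 + 25 + 25 + 42 + 55 = 224 (≤ 230).
The test is 'and': the rule requires both, and at least one is not exceeded.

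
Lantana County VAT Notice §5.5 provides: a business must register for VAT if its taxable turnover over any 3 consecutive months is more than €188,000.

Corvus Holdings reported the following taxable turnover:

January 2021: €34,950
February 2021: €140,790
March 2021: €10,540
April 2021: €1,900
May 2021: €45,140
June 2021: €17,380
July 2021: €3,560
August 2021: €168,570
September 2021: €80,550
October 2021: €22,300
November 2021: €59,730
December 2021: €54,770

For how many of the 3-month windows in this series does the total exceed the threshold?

3

January 2021–March 2021: €34,950 + €140,790 + €10,540 = €186,280 (under)
February 2021–April 2021: €140,790 + €10,540 + €1,900 = €153,230 (under)
March 2021–May 2021: €10,540 + €1,900 + €45,140 = €57,580 (under)
April 2021–June 2021: €1,900 + €45,140 + €17,380 = €64,420 (under)
May 2021–July 2021: €45,140 + €17,380 + €3,560 = €66,080 (under)
June 2021–August 2021: €17,380 + €3,560 + €168,570 = €189,510 (over)
July 2021–September 2021: €3,560 + €168,570 + €80,550 = €252,680 (over)
August 2021–October 2021: €168,570 + €80,550 + €22,300 = €271,420 (over)
September 2021–November 2021: €80,550 + €22,300 + €59,730 = €162,580 (under)
October 2021–December 2021: €22,300 + €59,730 + €54,770 = €136,800 (under)
3 windows exceed the threshold.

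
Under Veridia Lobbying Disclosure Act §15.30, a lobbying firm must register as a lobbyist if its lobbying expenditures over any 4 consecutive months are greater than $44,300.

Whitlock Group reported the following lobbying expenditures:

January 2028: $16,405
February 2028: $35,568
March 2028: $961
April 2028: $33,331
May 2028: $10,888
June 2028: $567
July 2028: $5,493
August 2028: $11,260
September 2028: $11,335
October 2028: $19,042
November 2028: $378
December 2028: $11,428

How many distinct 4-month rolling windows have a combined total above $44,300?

January 2028–April 2028: $16,405 + $35,568 + $961 + $33,331 = $86,265 (over)
February 2028–May 2028: $35,568 + $961 + $33,331 + $10,888 = $80,748 (over)
March 2028–June 2028: $961 + $33,331 + $10,888 + $567 = $45,747 (over)
April 2028–July 2028: $33,331 + $10,888 + $567 + $5,493 = $50,279 (over)
May 2028–August 2028: $10,888 + $567 + $5,493 + $11,260 = $28,208 (under)
June 2028–September 2028: $567 + $5,493 + $11,260 + $11,335 = $28,655 (under)
July 2028–October 2028: $5,493 + $11,260 + $11,335 + $19,042 = $47,130 (over)
August 2028–November 2028: $11,260 + $11,335 + $19,042 + $378 = $42,015 (under)
September 2028–December 2028: $11,335 + $19,042 + $378 + $11,428 = $42,183 (under)
5 windows exceed the threshold.

5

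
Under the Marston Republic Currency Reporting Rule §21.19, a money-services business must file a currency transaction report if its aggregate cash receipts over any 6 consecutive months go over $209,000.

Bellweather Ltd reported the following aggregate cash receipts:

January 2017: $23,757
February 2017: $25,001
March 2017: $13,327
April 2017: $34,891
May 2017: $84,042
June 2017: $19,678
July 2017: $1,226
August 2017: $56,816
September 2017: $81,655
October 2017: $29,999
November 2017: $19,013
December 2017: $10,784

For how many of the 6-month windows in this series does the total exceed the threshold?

January 2017–June 2017: $23,757 + $25,001 + $13,327 + $34,891 + $84,042 + $19,678 = $200,696 (under)
February 2017–July 2017: $25,001 + $13,327 + $34,891 + $84,042 + $19,678 + $1,226 = $178,165 (under)
March 2017–August 2017: $13,327 + $34,891 + $84,042 + $19,678 + $1,226 + $56,816 = $209,980 (over)
April 2017–September 2017: $34,891 + $84,042 + $19,678 + $1,226 + $56,816 + $81,655 = $278,308 (over)
May 2017–October 2017: $84,042 + $19,678 + $1,226 + $56,816 + $81,655 + $29,999 = $273,416 (over)
June 2017–November 2017: $19,678 + $1,226 + $56,816 + $81,655 + $29,999 + $19,013 = $208,387 (under)
July 2017–December 2017: $1,226 + $56,816 + $81,655 + $29,999 + $19,013 + $10,784 = $199,493 (under)
3 windows exceed the threshold.

3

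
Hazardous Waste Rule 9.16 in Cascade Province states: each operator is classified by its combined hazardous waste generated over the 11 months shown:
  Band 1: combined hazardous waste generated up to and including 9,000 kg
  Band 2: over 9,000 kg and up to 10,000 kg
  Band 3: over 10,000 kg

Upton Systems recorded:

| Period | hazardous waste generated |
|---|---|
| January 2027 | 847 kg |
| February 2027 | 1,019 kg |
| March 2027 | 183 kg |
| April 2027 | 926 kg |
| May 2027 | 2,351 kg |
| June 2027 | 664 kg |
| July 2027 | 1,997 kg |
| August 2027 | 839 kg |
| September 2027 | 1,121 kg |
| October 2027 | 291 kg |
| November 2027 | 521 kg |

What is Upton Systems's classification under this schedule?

Combined hazardous waste generated: 847 kg + 1,019 kg + 183 kg + 926 kg + 2,351 kg + 664 kg + 1,997 kg + 839 kg + 1,121 kg + 291 kg + 521 kg = 10,759 kg.
10,759 kg > 10,000 kg, so Band 3 applies.

Band 3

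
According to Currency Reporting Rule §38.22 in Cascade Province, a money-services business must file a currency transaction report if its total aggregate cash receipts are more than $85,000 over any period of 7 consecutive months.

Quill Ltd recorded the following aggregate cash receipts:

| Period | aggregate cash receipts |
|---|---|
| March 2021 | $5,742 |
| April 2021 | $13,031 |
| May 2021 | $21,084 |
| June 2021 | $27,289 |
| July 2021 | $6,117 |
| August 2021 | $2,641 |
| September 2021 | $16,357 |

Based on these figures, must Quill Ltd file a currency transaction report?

Total aggregate cash receipts: $5,742 + $13,031 + $21,084 + $27,289 + $6,117 + $2,641 + $16,357 = $92,261.
$92,261 > $85,000, so the threshold is exceeded.

Yes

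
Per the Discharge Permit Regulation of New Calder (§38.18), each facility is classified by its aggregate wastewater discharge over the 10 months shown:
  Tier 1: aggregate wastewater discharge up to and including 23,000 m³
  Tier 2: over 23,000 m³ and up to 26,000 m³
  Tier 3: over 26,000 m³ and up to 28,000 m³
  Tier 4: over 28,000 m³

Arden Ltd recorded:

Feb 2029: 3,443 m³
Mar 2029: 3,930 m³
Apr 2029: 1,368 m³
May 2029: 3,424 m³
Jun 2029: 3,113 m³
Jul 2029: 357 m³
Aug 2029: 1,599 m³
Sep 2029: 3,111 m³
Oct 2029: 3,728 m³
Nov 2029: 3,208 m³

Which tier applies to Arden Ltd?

Aggregate wastewater discharge: 3,443 m³ + 3,930 m³ + 1,368 m³ + 3,424 m³ + 3,113 m³ + 357 m³ + 1,599 m³ + 3,111 m³ + 3,728 m³ + 3,208 m³ = 27,281 m³.
26,000 m³ < 27,281 m³ ≤ 28,000 m³, so Tier 3 applies.

Tier 3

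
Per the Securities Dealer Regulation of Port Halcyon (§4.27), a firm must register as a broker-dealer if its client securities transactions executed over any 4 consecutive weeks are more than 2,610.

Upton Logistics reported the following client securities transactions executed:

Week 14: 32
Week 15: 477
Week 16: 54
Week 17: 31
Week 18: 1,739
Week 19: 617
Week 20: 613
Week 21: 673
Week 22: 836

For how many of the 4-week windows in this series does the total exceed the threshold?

Week 14–Week 17: 32 + 477 + 54 + 31 = 594 (under)
Week 15–Week 18: 477 + 54 + 31 + 1,739 = 2,301 (under)
Week 16–Week 19: 54 + 31 + 1,739 + 617 = 2,441 (under)
Week 17–Week 20: 31 + 1,739 + 617 + 613 = 3,000 (over)
Week 18–Week 21: 1,739 + 617 + 613 + 673 = 3,642 (over)
Week 19–Week 22: 617 + 613 + 673 + 836 = 2,739 (over)
3 windows exceed the threshold.

3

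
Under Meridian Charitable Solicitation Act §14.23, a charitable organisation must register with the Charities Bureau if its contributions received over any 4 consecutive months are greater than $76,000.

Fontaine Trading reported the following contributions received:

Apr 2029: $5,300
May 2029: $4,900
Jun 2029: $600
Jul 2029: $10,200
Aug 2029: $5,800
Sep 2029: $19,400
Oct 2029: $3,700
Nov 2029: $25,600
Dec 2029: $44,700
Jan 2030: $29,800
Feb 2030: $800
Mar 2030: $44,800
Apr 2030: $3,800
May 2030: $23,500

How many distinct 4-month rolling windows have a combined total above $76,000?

Apr 2029–Jul 2029: $5,300 + $4,900 + $600 + $10,200 = $21,000 (under)
May 2029–Aug 2029: $4,900 + $600 + $10,200 + $5,800 = $21,500 (under)
Jun 2029–Sep 2029: $600 + $10,200 + $5,800 + $19,400 = $36,000 (under)
Jul 2029–Oct 2029: $10,200 + $5,800 + $19,400 + $3,700 = $39,100 (under)
Aug 2029–Nov 2029: $5,800 + $19,400 + $3,700 + $25,600 = $54,500 (under)
Sep 2029–Dec 2029: $19,400 + $3,700 + $25,600 + $44,700 = $93,400 (over)
Oct 2029–Jan 2030: $3,700 + $25,600 + $44,700 + $29,800 = $103,800 (over)
Nov 2029–Feb 2030: $25,600 + $44,700 + $29,800 + $800 = $100,900 (over)
Dec 2029–Mar 2030: $44,700 + $29,800 + $800 + $44,800 = $120,100 (over)
Jan 2030–Apr 2030: $29,800 + $800 + $44,800 + $3,800 = $79,200 (over)
Feb 2030–May 2030: $800 + $44,800 + $3,800 + $23,500 = $72,900 (under)
5 windows exceed the threshold.

5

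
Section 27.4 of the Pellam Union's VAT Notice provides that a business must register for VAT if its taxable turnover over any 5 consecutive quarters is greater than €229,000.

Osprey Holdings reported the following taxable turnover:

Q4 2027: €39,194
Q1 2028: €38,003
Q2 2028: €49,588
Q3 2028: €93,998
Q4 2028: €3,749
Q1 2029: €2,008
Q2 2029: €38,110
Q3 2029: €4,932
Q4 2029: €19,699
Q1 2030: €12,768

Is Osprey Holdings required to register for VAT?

No

Q4 2027–Q4 2028: €39,194 + €38,003 + €49,588 + €93,998 + €3,749 = €224,532 (under)
Q1 2028–Q1 2029: €38,003 + €49,588 + €93,998 + €3,749 + €2,008 = €187,346 (under)
Q2 2028–Q2 2029: €49,588 + €93,998 + €3,749 + €2,008 + €38,110 = €187,453 (under)
Q3 2028–Q3 2029: €93,998 + €3,749 + €2,008 + €38,110 + €4,932 = €142,797 (under)
Q4 2028–Q4 2029: €3,749 + €2,008 + €38,110 + €4,932 + €19,699 = €68,498 (under)
Q1 2029–Q1 2030: €2,008 + €38,110 + €4,932 + €19,699 + €12,768 = €77,517 (under)
No window exceeds €229,000.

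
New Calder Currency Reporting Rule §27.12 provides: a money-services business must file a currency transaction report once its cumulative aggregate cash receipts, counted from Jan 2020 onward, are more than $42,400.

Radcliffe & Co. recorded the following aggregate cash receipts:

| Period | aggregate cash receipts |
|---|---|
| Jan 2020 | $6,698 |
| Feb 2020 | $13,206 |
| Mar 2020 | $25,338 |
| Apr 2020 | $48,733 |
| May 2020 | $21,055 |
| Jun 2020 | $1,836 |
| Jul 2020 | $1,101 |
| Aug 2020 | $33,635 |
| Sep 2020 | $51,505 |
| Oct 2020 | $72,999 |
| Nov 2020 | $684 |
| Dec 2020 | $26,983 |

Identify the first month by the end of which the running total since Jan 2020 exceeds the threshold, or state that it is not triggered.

Through Jan 2020: $6,698
Through Feb 2020: $19,904
Through Mar 2020: $45,242 ← exceeds threshold

Mar 2020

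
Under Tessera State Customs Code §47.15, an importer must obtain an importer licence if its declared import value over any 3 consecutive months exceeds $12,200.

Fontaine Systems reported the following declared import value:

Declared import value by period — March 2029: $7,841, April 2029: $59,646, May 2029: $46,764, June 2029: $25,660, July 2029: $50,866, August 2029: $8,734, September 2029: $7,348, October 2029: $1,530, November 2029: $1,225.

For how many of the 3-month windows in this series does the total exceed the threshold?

6

March 2029–May 2029: $7,841 + $59,646 + $46,764 = $114,251 (over)
April 2029–June 2029: $59,646 + $46,764 + $25,660 = $132,070 (over)
May 2029–July 2029: $46,764 + $25,660 + $50,866 = $123,290 (over)
June 2029–August 2029: $25,660 + $50,866 + $8,734 = $85,260 (over)
July 2029–September 2029: $50,866 + $8,734 + $7,348 = $66,948 (over)
August 2029–October 2029: $8,734 + $7,348 + $1,530 = $17,612 (over)
September 2029–November 2029: $7,348 + $1,530 + $1,225 = $10,103 (under)
6 windows exceed the threshold.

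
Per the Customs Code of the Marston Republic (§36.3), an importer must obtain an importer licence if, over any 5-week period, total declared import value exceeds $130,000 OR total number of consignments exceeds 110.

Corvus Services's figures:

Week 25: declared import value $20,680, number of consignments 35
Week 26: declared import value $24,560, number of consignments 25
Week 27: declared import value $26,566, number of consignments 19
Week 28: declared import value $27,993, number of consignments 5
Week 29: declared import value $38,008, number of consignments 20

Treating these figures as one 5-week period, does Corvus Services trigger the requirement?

Yes

Total declared import value: $20,680 + $24,560 + $26,566 + $27,993 + $38,008 = $137,807 (> $130,000).
Total number of consignments: 35 + 25 + 19 + 5 + 20 = 104 (≤ 110).
The test is 'or': at least one threshold is exceeded.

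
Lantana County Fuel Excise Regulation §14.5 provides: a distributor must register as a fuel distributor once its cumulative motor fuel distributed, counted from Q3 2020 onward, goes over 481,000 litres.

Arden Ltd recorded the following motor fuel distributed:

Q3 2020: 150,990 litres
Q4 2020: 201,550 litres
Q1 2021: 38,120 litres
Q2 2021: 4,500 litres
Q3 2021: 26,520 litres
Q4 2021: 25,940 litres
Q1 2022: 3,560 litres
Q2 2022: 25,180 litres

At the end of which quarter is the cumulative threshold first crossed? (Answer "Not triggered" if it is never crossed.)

Not triggered

Through Q3 2020: 150,990 litres
Through Q4 2020: 352,540 litres
Through Q1 2021: 390,660 litres
Through Q2 2021: 395,160 litres
Through Q3 2021: 421,680 litres
Through Q4 2021: 447,620 litres
Through Q1 2022: 451,180 litres
Through Q2 2022: 476,360 litres
Final cumulative total 476,360 litres ≤ 481,000 litres; the threshold is never exceeded.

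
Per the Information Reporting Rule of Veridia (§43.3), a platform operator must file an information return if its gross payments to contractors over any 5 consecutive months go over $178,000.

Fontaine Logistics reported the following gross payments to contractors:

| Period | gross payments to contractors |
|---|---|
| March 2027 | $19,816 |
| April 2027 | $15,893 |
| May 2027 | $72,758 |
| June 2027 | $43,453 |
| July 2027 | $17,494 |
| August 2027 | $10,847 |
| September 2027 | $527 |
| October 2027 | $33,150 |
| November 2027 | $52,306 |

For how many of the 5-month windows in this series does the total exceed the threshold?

0

March 2027–July 2027: $19,816 + $15,893 + $72,758 + $43,453 + $17,494 = $169,414 (under)
April 2027–August 2027: $15,893 + $72,758 + $43,453 + $17,494 + $10,847 = $160,445 (under)
May 2027–September 2027: $72,758 + $43,453 + $17,494 + $10,847 + $527 = $145,079 (under)
June 2027–October 2027: $43,453 + $17,494 + $10,847 + $527 + $33,150 = $105,471 (under)
July 2027–November 2027: $17,494 + $10,847 + $527 + $33,150 + $52,306 = $114,324 (under)
0 windows exceed the threshold.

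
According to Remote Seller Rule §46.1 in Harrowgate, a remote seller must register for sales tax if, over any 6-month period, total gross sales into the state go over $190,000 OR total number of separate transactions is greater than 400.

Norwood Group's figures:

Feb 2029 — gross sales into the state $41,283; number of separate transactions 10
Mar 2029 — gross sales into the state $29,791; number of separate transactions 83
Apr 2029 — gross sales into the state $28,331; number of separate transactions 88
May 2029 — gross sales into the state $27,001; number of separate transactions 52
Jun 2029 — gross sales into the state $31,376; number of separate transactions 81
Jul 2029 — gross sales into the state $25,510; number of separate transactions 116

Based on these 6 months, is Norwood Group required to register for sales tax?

Total gross sales into the state: $41,283 + $29,791 + $28,331 + $27,001 + $31,376 + $25,510 = $183,292 (≤ $190,000).
Total number of separate transactions: 10 + 83 + 88 + 52 + 81 + 116 = 430 (> 400).
The test is 'or': at least one threshold is exceeded.

Yes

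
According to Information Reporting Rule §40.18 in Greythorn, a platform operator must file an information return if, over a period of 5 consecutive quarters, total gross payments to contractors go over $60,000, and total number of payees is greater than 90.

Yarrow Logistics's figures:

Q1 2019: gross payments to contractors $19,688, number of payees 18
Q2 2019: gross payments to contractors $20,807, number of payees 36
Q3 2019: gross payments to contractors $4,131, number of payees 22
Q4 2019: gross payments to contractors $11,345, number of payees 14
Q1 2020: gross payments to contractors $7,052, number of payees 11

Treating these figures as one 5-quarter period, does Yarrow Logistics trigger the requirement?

Total gross payments to contractors: $19,688 + $20,807 + $4,131 + $11,345 + $7,052 = $63,023 (> $60,000).
Total number of payees: 18 + 36 + 22 + 14 + 11 = 101 (> 90).
The test is 'and': both thresholds are exceeded.

Yes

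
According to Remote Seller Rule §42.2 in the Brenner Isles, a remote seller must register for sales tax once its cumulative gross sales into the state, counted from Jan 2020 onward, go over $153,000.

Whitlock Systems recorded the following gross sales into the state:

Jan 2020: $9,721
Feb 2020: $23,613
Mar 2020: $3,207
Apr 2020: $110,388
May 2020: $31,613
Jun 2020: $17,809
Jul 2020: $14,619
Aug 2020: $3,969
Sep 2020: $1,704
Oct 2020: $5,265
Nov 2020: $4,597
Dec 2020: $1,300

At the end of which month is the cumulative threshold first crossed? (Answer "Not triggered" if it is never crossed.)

May 2020

Through Jan 2020: $9,721
Through Feb 2020: $33,334
Through Mar 2020: $36,541
Through Apr 2020: $146,929
Through May 2020: $178,542 ← exceeds threshold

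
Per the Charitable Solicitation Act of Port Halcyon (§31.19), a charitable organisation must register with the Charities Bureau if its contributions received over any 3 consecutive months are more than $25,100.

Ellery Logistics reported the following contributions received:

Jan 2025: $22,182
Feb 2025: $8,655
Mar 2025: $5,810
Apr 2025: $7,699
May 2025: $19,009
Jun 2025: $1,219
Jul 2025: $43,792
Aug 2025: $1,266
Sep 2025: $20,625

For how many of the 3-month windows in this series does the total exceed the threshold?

6

Jan 2025–Mar 2025: $22,182 + $8,655 + $5,810 = $36,647 (over)
Feb 2025–Apr 2025: $8,655 + $5,810 + $7,699 = $22,164 (under)
Mar 2025–May 2025: $5,810 + $7,699 + $19,009 = $32,518 (over)
Apr 2025–Jun 2025: $7,699 + $19,009 + $1,219 = $27,927 (over)
May 2025–Jul 2025: $19,009 + $1,219 + $43,792 = $64,020 (over)
Jun 2025–Aug 2025: $1,219 + $43,792 + $1,266 = $46,277 (over)
Jul 2025–Sep 2025: $43,792 + $1,266 + $20,625 = $65,683 (over)
6 windows exceed the threshold.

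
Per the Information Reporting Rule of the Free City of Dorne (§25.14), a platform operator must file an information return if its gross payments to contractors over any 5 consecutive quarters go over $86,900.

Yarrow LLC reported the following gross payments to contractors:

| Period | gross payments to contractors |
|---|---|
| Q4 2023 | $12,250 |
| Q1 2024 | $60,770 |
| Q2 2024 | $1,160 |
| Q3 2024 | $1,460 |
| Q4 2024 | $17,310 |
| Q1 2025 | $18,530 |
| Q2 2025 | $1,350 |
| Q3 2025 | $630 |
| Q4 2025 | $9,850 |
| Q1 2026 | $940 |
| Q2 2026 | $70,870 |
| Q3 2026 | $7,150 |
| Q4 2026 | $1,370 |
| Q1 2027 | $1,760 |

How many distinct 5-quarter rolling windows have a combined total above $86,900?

Q4 2023–Q4 2024: $12,250 + $60,770 + $1,160 + $1,460 + $17,310 = $92,950 (over)
Q1 2024–Q1 2025: $60,770 + $1,160 + $1,460 + $17,310 + $18,530 = $99,230 (over)
Q2 2024–Q2 2025: $1,160 + $1,460 + $17,310 + $18,530 + $1,350 = $39,810 (under)
Q3 2024–Q3 2025: $1,460 + $17,310 + $18,530 + $1,350 + $630 = $39,280 (under)
Q4 2024–Q4 2025: $17,310 + $18,530 + $1,350 + $630 + $9,850 = $47,670 (under)
Q1 2025–Q1 2026: $18,530 + $1,350 + $630 + $9,850 + $940 = $31,300 (under)
Q2 2025–Q2 2026: $1,350 + $630 + $9,850 + $940 + $70,870 = $83,640 (under)
Q3 2025–Q3 2026: $630 + $9,850 + $940 + $70,870 + $7,150 = $89,440 (over)
Q4 2025–Q4 2026: $9,850 + $940 + $70,870 + $7,150 + $1,370 = $90,180 (over)
Q1 2026–Q1 2027: $940 + $70,870 + $7,150 + $1,370 + $1,760 = $82,090 (under)
4 windows exceed the threshold.

4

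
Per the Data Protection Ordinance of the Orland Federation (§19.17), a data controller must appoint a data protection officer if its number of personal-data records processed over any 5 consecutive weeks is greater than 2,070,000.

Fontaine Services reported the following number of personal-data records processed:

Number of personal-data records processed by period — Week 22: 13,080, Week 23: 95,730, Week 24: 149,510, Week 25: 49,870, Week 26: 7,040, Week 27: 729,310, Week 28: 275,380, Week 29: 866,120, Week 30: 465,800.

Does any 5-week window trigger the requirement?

Yes

Week 22–Week 26: 13,080 + 95,730 + 149,510 + 49,870 + 7,040 = 315,230 (under)
Week 23–Week 27: 95,730 + 149,510 + 49,870 + 7,040 + 729,310 = 1,031,460 (under)
Week 24–Week 28: 149,510 + 49,870 + 7,040 + 729,310 + 275,380 = 1,211,110 (under)
Week 25–Week 29: 49,870 + 7,040 + 729,310 + 275,380 + 866,120 = 1,927,720 (under)
Week 26–Week 30: 7,040 + 729,310 + 275,380 + 866,120 + 465,800 = 2,343,650 (over)
At least one window exceeds 2,070,000.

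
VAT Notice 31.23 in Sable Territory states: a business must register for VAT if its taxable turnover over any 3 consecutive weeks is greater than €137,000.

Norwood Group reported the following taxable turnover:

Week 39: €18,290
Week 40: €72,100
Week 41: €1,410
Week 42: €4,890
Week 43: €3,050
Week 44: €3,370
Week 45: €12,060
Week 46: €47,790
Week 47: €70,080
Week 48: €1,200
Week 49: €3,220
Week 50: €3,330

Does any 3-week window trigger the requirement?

No

Week 39–Week 41: €18,290 + €72,100 + €1,410 = €91,800 (under)
Week 40–Week 42: €72,100 + €1,410 + €4,890 = €78,400 (under)
Week 41–Week 43: €1,410 + €4,890 + €3,050 = €9,350 (under)
Week 42–Week 44: €4,890 + €3,050 + €3,370 = €11,310 (under)
Week 43–Week 45: €3,050 + €3,370 + €12,060 = €18,480 (under)
Week 44–Week 46: €3,370 + €12,060 + €47,790 = €63,220 (under)
Week 45–Week 47: €12,060 + €47,790 + €70,080 = €129,930 (under)
Week 46–Week 48: €47,790 + €70,080 + €1,200 = €119,070 (under)
Week 47–Week 49: €70,080 + €1,200 + €3,220 = €74,500 (under)
Week 48–Week 50: €1,200 + €3,220 + €3,330 = €7,750 (under)
No window exceeds €137,000.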